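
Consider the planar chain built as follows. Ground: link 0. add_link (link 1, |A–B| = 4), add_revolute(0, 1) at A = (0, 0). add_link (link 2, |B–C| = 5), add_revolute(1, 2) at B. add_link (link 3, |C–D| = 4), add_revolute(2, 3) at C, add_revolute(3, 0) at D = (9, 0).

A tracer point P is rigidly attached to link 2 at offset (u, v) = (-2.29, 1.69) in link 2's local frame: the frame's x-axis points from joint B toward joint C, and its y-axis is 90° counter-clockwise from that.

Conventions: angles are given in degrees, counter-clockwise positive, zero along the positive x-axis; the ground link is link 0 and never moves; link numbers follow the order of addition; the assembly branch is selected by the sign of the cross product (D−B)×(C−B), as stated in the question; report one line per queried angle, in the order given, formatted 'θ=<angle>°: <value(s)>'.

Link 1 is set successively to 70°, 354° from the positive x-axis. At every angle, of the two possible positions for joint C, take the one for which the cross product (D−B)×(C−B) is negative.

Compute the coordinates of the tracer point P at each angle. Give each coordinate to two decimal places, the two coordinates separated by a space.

A=(0,0), D=(9.00,0)
θ=70°: B = A + 4.00·(cos70°, sin70°) = (1.3681, 3.7588)
θ=70°: |BD| = 8.5073
θ=70°: circle(B,5.00) ∩ circle(D,4.00): a=4.7826, h=1.4583
θ=70°:   candidates: C₊=(6.3029,2.9539) cross=12.406; C₋=(5.0143,0.3375) cross=-12.406
θ=70°:   branch - wants cross < 0 → take C=(5.0143,0.3375) (cross=-12.406)
θ=70°: ex = (C−B)/|BC| = (0.7292,-0.6843); ey = (0.6843,0.7292)
θ=70°: P = B + -2.29·ex + 1.69·ey = (0.8545,6.5581)
θ=354°: B = A + 4.00·(cos354°, sin354°) = (3.9781, -0.4181)
θ=354°: |BD| = 5.0393
θ=354°: circle(B,5.00) ∩ circle(D,4.00): a=3.4126, h=3.6543
θ=354°:   candidates: C₊=(7.0757,3.5067) cross=18.415; C₋=(7.6821,-3.7767) cross=-18.415
θ=354°:   branch - wants cross < 0 → take C=(7.6821,-3.7767) (cross=-18.415)
θ=354°: ex = (C−B)/|BC| = (0.7408,-0.6717); ey = (0.6717,0.7408)
θ=354°: P = B + -2.29·ex + 1.69·ey = (3.4168,2.3721)

θ=70°: 0.85 6.56
θ=354°: 3.42 2.37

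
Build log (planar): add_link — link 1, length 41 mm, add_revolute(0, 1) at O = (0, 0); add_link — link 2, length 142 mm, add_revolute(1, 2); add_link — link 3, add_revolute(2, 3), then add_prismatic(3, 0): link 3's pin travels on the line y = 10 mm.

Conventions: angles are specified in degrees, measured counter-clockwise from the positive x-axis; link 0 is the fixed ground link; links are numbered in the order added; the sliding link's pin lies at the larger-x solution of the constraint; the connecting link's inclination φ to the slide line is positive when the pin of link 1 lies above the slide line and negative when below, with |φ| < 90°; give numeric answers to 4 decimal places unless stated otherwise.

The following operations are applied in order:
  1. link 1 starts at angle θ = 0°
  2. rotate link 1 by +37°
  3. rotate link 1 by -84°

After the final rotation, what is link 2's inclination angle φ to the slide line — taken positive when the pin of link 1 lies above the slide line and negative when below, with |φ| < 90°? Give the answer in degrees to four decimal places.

geometry: r = 41 mm, L = 142 mm, e = 10 mm; θ starts at 0°
rotate link 1 by +37°: θ ← 0° +37° = 37°
rotate link 1 by -84°: θ ← 37° -84° = -47°
h = r sin θ − e = -29.985502 − 10 = -39.985502
sin φ = h / L = -39.985502 / 142 = -0.28158804
φ = arcsin(-0.28158804) = -16.355007°

-16.3550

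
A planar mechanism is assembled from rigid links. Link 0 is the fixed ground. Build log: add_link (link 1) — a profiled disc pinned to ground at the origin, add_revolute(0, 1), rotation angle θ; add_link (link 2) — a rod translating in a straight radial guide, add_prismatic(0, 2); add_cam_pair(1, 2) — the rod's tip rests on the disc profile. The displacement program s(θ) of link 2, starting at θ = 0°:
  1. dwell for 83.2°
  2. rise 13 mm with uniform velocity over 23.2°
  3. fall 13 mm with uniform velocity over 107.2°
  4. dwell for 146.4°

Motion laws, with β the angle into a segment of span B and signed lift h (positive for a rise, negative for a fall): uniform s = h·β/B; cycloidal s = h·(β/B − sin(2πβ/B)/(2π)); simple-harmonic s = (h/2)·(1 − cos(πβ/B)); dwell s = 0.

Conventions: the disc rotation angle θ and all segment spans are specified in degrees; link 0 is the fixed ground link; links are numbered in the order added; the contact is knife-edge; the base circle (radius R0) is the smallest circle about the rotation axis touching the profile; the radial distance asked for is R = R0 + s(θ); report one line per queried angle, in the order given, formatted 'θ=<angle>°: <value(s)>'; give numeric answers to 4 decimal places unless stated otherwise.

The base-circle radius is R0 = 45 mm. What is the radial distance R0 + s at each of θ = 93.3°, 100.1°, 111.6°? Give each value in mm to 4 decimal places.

seg 1 [0°–83.2°] dwell: s stays 0.0000
seg 2 [83.2°–106.4°] uniform, h=13: θ=93.3° here. β=10.1, B=23.2. 13·10.1/23.2 = 5.6595 → s = 5.6595
seg 2 [83.2°–106.4°] uniform, h=13: θ=100.1° here. β=16.9, B=23.2. 13·16.9/23.2 = 9.4698 → s = 9.4698
seg 2 [83.2°–106.4°] uniform, h=13: full span → s += 13 → s = 13.0000
seg 3 [106.4°–213.6°] uniform, h=-13: θ=111.6° here. β=5.2, B=107.2. -13·5.2/107.2 = -0.6306 → s = 12.3694
θ=93.3°: R = R0 + s = 45 + 5.6595 = 50.6595
θ=100.1°: R = R0 + s = 45 + 9.4698 = 54.4698
θ=111.6°: R = R0 + s = 45 + 12.3694 = 57.3694

θ=93.3°: 50.6595
θ=100.1°: 54.4698
θ=111.6°: 57.3694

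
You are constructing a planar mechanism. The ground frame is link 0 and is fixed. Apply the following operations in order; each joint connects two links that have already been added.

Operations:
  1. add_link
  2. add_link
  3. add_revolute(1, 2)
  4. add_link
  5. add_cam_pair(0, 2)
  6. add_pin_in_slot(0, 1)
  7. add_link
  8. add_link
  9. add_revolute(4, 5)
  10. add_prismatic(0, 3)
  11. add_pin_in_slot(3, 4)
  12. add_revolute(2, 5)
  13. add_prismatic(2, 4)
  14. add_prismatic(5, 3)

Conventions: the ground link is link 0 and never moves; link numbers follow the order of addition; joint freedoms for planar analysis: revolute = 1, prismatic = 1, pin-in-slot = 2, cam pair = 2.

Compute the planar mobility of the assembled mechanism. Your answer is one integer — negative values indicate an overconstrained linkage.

(L,J1,J2)=(1,0,0); link0 fixed
link1: (2,0,0)
link2: (3,0,0)
R 1-2 [J1]: (3,1,0)
link3: (4,1,0)
C 0-2 [J2]: (4,1,1)
PS 0-1 [J2]: (4,1,2)
link4: (5,1,2)
link5: (6,1,2)
R 4-5 [J1]: (6,2,2)
P 0-3 [J1]: (6,3,2)
PS 3-4 [J2]: (6,3,3)
R 2-5 [J1]: (6,4,3)
P 2-4 [J1]: (6,5,3)
P 5-3 [J1]: (6,6,3)
Grübler: 3·5 − 2·6 − 3 = 0

M = 0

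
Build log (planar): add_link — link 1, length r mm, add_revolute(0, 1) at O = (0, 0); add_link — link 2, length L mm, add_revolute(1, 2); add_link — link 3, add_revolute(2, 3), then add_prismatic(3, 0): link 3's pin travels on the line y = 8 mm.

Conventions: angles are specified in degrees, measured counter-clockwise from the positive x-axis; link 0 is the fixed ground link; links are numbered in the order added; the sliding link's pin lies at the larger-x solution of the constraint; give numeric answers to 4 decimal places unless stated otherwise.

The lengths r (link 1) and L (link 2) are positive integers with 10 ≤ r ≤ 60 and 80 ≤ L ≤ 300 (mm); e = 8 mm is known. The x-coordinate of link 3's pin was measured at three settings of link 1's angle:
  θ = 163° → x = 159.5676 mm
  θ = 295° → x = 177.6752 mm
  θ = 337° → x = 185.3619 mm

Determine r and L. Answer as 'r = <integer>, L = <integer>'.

constraint per measurement: (x − r cos θ)² + (r sin θ − e)² = L²
subtracting the θ₁ and θ₂ equations cancels the r² and L² terms:
r = (x₁² − x₂²) / (2[(x₁cos θ₁ + e sin θ₁) − (x₂cos θ₂ + e sin θ₂)]) = 14.0000 → r = 14
L² = (x₁ − r cos θ₁)² + (r sin θ₁ − e)² = 29928.9948 → L = 173.0000 → L = 173
check at θ₃=337°: x = 185.3619 (printed 185.3619) ✓

r = 14, L = 173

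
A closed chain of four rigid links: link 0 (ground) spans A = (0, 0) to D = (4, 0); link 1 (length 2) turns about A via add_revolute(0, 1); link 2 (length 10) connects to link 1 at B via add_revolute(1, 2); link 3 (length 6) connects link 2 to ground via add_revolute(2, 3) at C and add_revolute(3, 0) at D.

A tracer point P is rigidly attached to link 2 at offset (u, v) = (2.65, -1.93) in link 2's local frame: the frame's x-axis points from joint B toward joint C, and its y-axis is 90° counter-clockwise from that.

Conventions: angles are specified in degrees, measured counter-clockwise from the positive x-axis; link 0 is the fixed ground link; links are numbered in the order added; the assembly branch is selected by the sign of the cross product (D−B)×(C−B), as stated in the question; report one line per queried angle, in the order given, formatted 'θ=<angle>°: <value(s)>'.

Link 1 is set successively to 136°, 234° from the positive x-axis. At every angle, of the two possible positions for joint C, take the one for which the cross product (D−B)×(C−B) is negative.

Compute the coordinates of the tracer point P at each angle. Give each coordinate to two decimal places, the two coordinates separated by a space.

A=(0,0), D=(4.00,0)
θ=136°: B = A + 2.00·(cos136°, sin136°) = (-1.4387, 1.3893)
θ=136°: |BD| = 5.6133
θ=136°: circle(B,10.00) ∩ circle(D,6.00): a=8.5074, h=5.2559
θ=136°:   candidates: C₊=(8.1049,4.3761) cross=29.503; C₋=(5.5032,-5.8087) cross=-29.503
θ=136°:   branch - wants cross < 0 → take C=(5.5032,-5.8087) (cross=-29.503)
θ=136°: ex = (C−B)/|BC| = (0.6942,-0.7198); ey = (0.7198,0.6942)
θ=136°: P = B + 2.65·ex + -1.93·ey = (-0.9883,-1.8579)
θ=234°: B = A + 2.00·(cos234°, sin234°) = (-1.1756, -1.6180)
θ=234°: |BD| = 5.4226
θ=234°: circle(B,10.00) ∩ circle(D,6.00): a=8.6125, h=5.0818
θ=234°:   candidates: C₊=(5.5283,5.8021) cross=27.556; C₋=(8.5609,-3.8984) cross=-27.556
θ=234°:   branch - wants cross < 0 → take C=(8.5609,-3.8984) (cross=-27.556)
θ=234°: ex = (C−B)/|BC| = (0.9737,-0.2280); ey = (0.2280,0.9737)
θ=234°: P = B + 2.65·ex + -1.93·ey = (0.9645,-4.1015)

θ=136°: -0.99 -1.86
θ=234°: 0.96 -4.10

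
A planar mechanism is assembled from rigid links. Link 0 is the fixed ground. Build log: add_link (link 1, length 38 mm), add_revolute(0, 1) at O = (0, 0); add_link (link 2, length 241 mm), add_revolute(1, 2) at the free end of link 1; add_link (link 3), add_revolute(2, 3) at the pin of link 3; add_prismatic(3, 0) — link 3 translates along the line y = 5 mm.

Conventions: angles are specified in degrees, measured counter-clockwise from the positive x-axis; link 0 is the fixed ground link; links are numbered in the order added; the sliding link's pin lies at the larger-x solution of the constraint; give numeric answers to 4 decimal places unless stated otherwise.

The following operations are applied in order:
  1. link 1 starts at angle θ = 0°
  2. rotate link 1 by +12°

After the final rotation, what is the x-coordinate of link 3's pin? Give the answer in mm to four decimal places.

geometry: r = 38 mm, L = 241 mm, e = 5 mm; θ starts at 0°
rotate link 1 by +12°: θ ← 0° +12° = 12°
crank pin P = (r cos θ, r sin θ) = (37.169609, 7.900644)
h = r sin θ − e = 7.900644 − 5 = 2.900644
x = r cos θ + √(L² − h²) = 37.169609 + 240.982543 = 278.152152

278.1522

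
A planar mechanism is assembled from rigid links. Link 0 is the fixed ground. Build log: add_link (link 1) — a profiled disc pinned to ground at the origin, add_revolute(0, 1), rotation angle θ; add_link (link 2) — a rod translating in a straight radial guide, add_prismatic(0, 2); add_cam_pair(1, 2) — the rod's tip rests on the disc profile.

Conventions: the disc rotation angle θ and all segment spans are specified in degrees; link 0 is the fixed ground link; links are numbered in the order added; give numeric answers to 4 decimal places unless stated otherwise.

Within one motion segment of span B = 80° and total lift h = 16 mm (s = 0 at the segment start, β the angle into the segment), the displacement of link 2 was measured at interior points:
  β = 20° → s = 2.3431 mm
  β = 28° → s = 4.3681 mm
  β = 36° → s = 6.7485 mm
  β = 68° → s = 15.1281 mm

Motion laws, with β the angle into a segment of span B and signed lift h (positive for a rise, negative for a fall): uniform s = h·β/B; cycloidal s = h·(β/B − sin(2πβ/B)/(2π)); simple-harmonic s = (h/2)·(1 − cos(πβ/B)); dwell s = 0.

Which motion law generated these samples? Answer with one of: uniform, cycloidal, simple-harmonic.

candidates at β/B = r: uniform s = h·r (linear in β); cycloidal s = h·(r − sin(2πr)/(2π)); simple-harmonic s = (h/2)(1 − cos(πr))
β=20°: printed 2.3431 | uniform 4.0000, cycloidal 1.4535, simple-harmonic 2.3431
β=28°: printed 4.3681 | uniform 5.6000, cycloidal 3.5399, simple-harmonic 4.3681
β=36°: printed 6.7485 | uniform 7.2000, cycloidal 6.4131, simple-harmonic 6.7485
β=68°: printed 15.1281 | uniform 13.6000, cycloidal 15.6601, simple-harmonic 15.1281
only one law matches every sample → simple-harmonic

simple-harmonic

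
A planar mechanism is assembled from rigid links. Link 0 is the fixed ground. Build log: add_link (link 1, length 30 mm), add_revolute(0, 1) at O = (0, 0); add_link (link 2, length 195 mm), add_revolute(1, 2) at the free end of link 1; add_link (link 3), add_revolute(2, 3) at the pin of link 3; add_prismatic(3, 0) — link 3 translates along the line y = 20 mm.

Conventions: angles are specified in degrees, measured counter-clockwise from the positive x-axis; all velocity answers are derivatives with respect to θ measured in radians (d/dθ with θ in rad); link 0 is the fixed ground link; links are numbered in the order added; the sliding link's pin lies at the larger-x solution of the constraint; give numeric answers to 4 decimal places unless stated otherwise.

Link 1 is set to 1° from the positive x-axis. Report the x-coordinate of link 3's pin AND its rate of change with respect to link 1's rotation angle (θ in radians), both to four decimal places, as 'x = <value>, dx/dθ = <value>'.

geometry: r = 30 mm, L = 195 mm, e = 20 mm
crank pin P = (r cos θ, r sin θ) = (29.995431, 0.523572)
h = r sin θ − e = 0.523572 − 20 = -19.476428
x = r cos θ + √(L² − h²) = 29.995431 + 194.024918 = 224.020349
dx/dθ = −r sin θ − h·r cos θ/√(L² − h²) (θ in radians; h = -19.476428) = 2.487401

x = 224.0203, dx/dθ = 2.4874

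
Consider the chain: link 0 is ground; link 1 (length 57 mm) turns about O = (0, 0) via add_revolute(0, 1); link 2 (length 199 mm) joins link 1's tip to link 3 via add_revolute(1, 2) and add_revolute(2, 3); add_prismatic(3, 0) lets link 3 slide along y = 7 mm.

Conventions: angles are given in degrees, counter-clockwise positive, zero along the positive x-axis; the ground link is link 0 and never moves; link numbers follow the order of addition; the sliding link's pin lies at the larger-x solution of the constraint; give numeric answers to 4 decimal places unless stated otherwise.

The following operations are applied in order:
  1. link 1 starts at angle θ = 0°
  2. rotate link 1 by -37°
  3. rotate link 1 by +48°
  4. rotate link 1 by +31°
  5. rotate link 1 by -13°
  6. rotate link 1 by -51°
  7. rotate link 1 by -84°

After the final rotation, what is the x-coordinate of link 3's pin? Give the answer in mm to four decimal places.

geometry: r = 57 mm, L = 199 mm, e = 7 mm; θ starts at 0°
rotate link 1 by -37°: θ ← 0° -37° = -37°
rotate link 1 by +48°: θ ← -37° +48° = 11°
rotate link 1 by +31°: θ ← 11° +31° = 42°
rotate link 1 by -13°: θ ← 42° -13° = 29°
rotate link 1 by -51°: θ ← 29° -51° = -22°
rotate link 1 by -84°: θ ← -22° -84° = -106°
crank pin P = (r cos θ, r sin θ) = (-15.711329, -54.791917)
h = r sin θ − e = -54.791917 − 7 = -61.791917
x = r cos θ + √(L² − h²) = -15.711329 + 189.163313 = 173.451984

173.4520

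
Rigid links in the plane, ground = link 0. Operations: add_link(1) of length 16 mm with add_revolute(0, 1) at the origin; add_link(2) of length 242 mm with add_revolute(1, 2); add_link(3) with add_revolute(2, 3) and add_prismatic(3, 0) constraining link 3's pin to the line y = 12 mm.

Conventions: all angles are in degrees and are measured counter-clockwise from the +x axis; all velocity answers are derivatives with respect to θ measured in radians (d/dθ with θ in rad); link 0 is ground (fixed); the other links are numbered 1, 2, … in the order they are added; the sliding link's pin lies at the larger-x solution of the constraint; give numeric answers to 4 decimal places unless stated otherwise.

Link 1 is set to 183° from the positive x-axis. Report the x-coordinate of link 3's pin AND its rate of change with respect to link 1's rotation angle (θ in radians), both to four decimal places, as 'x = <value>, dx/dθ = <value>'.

geometry: r = 16 mm, L = 242 mm, e = 12 mm
crank pin P = (r cos θ, r sin θ) = (-15.978073, -0.837375)
h = r sin θ − e = -0.837375 − 12 = -12.837375
x = r cos θ + √(L² − h²) = -15.978073 + 241.659268 = 225.681195
dx/dθ = −r sin θ − h·r cos θ/√(L² − h²) (θ in radians; h = -12.837375) = -0.011409

x = 225.6812, dx/dθ = -0.0114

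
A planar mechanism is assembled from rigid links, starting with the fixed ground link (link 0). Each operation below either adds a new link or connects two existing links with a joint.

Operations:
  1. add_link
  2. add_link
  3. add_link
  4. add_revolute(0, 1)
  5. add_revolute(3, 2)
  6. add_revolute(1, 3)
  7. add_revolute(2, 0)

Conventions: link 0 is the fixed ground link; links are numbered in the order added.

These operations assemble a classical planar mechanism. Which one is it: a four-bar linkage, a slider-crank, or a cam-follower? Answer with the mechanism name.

links: 4 (incl. ground); joints: 4 revolute, 0 prismatic, 0 higher (cam) pair, forming one closed loop
4 links in a single 4R loop → four-bar linkage

four-bar linkage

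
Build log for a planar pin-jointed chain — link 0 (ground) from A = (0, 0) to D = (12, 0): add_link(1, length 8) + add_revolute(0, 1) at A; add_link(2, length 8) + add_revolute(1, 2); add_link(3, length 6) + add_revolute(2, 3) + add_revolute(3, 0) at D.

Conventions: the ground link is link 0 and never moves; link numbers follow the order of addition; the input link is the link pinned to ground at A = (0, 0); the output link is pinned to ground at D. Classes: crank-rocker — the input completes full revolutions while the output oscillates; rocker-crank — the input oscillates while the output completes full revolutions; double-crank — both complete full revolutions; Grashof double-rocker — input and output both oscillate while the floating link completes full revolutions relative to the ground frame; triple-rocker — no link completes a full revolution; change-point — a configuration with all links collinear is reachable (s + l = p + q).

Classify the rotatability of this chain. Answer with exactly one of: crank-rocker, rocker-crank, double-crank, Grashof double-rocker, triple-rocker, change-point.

lengths: ground=12, input=8, coupler=8, output=6
sorted: s=6 (shortest), l=12 (longest), p+q=16
s + l = 18 vs p + q = 16
s + l > p + q → non-Grashof → no link fully rotates → triple-rocker

triple-rocker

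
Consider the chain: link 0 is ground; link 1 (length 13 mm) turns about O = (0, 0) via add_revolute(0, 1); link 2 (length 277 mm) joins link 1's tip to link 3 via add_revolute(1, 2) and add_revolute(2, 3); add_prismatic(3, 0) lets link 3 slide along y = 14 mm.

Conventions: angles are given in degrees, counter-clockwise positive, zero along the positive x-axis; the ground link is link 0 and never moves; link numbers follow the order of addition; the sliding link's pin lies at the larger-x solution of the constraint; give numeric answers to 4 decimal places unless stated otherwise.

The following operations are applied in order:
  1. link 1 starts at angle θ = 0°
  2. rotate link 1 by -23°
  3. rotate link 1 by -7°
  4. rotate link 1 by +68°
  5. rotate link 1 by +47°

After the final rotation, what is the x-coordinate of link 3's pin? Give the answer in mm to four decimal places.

geometry: r = 13 mm, L = 277 mm, e = 14 mm; θ starts at 0°
rotate link 1 by -23°: θ ← 0° -23° = -23°
rotate link 1 by -7°: θ ← -23° -7° = -30°
rotate link 1 by +68°: θ ← -30° +68° = 38°
rotate link 1 by +47°: θ ← 38° +47° = 85°
crank pin P = (r cos θ, r sin θ) = (1.133025, 12.950531)
h = r sin θ − e = 12.950531 − 14 = -1.049469
x = r cos θ + √(L² − h²) = 1.133025 + 276.998012 = 278.131037

278.1310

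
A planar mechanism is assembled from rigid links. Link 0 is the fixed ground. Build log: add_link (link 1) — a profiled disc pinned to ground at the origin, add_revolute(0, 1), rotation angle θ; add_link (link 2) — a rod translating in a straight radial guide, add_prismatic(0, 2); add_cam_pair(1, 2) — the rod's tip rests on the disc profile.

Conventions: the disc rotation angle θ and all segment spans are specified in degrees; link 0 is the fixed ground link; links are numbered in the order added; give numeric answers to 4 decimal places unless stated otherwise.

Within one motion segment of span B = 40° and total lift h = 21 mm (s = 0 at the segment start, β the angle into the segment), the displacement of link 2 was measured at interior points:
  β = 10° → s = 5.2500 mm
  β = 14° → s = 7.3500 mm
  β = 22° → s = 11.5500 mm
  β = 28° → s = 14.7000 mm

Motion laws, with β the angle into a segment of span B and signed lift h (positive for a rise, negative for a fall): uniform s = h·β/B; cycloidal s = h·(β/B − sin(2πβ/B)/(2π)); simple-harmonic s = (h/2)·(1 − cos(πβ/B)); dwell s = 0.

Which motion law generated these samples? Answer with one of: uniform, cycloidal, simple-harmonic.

candidates at β/B = r: uniform s = h·r (linear in β); cycloidal s = h·(r − sin(2πr)/(2π)); simple-harmonic s = (h/2)(1 − cos(πr))
β=10°: printed 5.2500 | uniform 5.2500, cycloidal 1.9077, simple-harmonic 3.0754
β=14°: printed 7.3500 | uniform 7.3500, cycloidal 4.6461, simple-harmonic 5.7331
β=22°: printed 11.5500 | uniform 11.5500, cycloidal 12.5828, simple-harmonic 12.1426
β=28°: printed 14.7000 | uniform 14.7000, cycloidal 17.8787, simple-harmonic 16.6717
only one law matches every sample → uniform

uniform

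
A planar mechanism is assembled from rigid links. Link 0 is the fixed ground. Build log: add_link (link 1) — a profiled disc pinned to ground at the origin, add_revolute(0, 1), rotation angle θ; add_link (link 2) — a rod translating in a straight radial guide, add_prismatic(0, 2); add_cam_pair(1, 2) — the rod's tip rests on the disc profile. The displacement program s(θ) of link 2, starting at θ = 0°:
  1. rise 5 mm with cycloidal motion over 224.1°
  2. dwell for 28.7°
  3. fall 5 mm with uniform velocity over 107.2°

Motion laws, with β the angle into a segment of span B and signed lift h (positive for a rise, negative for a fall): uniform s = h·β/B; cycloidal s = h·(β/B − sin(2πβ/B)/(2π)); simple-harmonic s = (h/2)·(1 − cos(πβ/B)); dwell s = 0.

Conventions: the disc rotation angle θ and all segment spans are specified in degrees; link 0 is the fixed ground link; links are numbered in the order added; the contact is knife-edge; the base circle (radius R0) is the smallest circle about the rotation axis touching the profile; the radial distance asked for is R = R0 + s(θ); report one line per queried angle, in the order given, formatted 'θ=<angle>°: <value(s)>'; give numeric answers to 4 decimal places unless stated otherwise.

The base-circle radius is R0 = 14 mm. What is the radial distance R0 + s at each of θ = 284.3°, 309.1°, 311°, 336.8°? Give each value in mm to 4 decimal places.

seg 1 [0°–224.1°] cycloidal, h=5: full span → s += 5 → s = 5.0000
seg 2 [224.1°–252.8°] dwell: s stays 5.0000
seg 3 [252.8°–360°] uniform, h=-5: θ=284.3° here. β=31.5, B=107.2. -5·31.5/107.2 = -1.4692 → s = 3.5308
seg 3 [252.8°–360°] uniform, h=-5: θ=309.1° here. β=56.3, B=107.2. -5·56.3/107.2 = -2.6259 → s = 2.3741
seg 3 [252.8°–360°] uniform, h=-5: θ=311° here. β=58.2, B=107.2. -5·58.2/107.2 = -2.7146 → s = 2.2854
seg 3 [252.8°–360°] uniform, h=-5: θ=336.8° here. β=84, B=107.2. -5·84/107.2 = -3.9179 → s = 1.0821
θ=284.3°: R = R0 + s = 14 + 3.5308 = 17.5308
θ=309.1°: R = R0 + s = 14 + 2.3741 = 16.3741
θ=311°: R = R0 + s = 14 + 2.2854 = 16.2854
θ=336.8°: R = R0 + s = 14 + 1.0821 = 15.0821

θ=284.3°: 17.5308
θ=309.1°: 16.3741
θ=311°: 16.2854
θ=336.8°: 15.0821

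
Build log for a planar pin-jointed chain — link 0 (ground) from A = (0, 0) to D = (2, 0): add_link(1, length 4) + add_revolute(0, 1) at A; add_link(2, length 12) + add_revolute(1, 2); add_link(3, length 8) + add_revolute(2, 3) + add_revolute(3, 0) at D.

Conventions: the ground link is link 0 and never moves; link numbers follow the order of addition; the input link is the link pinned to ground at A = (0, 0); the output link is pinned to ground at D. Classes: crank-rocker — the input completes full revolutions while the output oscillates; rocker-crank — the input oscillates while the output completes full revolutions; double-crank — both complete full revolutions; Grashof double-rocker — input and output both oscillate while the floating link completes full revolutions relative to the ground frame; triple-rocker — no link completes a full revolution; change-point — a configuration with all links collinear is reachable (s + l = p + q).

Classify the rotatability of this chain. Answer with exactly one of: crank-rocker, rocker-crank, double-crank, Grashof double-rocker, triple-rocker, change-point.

lengths: ground=2, input=4, coupler=12, output=8
sorted: s=2 (shortest), l=12 (longest), p+q=12
s + l = 14 vs p + q = 12
s + l > p + q → non-Grashof → no link fully rotates → triple-rocker

triple-rocker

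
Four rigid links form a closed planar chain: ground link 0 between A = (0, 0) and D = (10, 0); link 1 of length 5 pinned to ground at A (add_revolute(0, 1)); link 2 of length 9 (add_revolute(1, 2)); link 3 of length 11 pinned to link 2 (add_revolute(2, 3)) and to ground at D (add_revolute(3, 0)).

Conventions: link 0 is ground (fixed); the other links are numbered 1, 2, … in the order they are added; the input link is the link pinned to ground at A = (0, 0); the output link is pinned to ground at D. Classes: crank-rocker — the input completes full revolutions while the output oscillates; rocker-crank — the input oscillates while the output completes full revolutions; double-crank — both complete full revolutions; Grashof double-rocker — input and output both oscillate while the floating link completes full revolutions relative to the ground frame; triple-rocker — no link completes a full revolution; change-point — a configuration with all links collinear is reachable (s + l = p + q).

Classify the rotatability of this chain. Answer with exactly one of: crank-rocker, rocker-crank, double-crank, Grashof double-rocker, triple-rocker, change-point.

lengths: ground=10, input=5, coupler=9, output=11
sorted: s=5 (shortest), l=11 (longest), p+q=19
s + l = 16 vs p + q = 19
s + l < p + q (Grashof) with shortest = input link → crank-rocker

crank-rocker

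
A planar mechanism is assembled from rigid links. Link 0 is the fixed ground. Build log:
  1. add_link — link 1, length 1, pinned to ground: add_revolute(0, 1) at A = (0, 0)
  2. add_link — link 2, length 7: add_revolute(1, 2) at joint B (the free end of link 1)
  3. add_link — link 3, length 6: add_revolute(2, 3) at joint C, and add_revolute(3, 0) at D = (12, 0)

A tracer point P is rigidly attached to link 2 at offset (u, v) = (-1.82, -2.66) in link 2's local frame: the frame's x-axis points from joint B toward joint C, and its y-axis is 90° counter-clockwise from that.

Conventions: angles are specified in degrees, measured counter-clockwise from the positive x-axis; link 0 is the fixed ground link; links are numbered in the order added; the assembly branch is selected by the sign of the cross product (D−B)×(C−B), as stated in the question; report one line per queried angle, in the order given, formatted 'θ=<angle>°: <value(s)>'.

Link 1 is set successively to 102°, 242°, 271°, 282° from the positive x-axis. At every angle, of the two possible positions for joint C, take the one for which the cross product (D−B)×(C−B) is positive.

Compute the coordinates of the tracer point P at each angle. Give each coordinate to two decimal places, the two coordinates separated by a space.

A=(0,0), D=(12.00,0)
θ=102°: B = A + 1.00·(cos102°, sin102°) = (-0.2079, 0.9781)
θ=102°: |BD| = 12.2470
θ=102°: circle(B,7.00) ∩ circle(D,6.00): a=6.6543, h=2.1728
θ=102°:   candidates: C₊=(6.5986,2.6125) cross=26.610; C₋=(6.2516,-1.7191) cross=-26.610
θ=102°:   branch + wants cross > 0 → take C=(6.5986,2.6125) (cross=26.610)
θ=102°: ex = (C−B)/|BC| = (0.9724,0.2335); ey = (-0.2335,0.9724)
θ=102°: P = B + -1.82·ex + -2.66·ey = (-1.3566,-2.0333)
θ=242°: B = A + 1.00·(cos242°, sin242°) = (-0.4695, -0.8829)
θ=242°: |BD| = 12.5007
θ=242°: circle(B,7.00) ∩ circle(D,6.00): a=6.7703, h=1.7784
θ=242°:   candidates: C₊=(6.1583,1.3692) cross=22.232; C₋=(6.4096,-2.1787) cross=-22.232
θ=242°:   branch + wants cross > 0 → take C=(6.1583,1.3692) (cross=22.232)
θ=242°: ex = (C−B)/|BC| = (0.9468,0.3217); ey = (-0.3217,0.9468)
θ=242°: P = B + -1.82·ex + -2.66·ey = (-1.3369,-3.9871)
θ=271°: B = A + 1.00·(cos271°, sin271°) = (0.0175, -0.9998)
θ=271°: |BD| = 12.0242
θ=271°: circle(B,7.00) ∩ circle(D,6.00): a=6.5527, h=2.4622
θ=271°:   candidates: C₊=(6.3427,1.9987) cross=29.606; C₋=(6.7522,-2.9087) cross=-29.606
θ=271°:   branch + wants cross > 0 → take C=(6.3427,1.9987) (cross=29.606)
θ=271°: ex = (C−B)/|BC| = (0.9036,0.4284); ey = (-0.4284,0.9036)
θ=271°: P = B + -1.82·ex + -2.66·ey = (-0.4877,-4.1831)
θ=282°: B = A + 1.00·(cos282°, sin282°) = (0.2079, -0.9781)
θ=282°: |BD| = 11.8326
θ=282°: circle(B,7.00) ∩ circle(D,6.00): a=6.4656, h=2.6825
θ=282°:   candidates: C₊=(6.4297,2.2296) cross=31.741; C₋=(6.8732,-3.1170) cross=-31.741
θ=282°:   branch + wants cross > 0 → take C=(6.4297,2.2296) (cross=31.741)
θ=282°: ex = (C−B)/|BC| = (0.8888,0.4583); ey = (-0.4583,0.8888)
θ=282°: P = B + -1.82·ex + -2.66·ey = (-0.1908,-4.1764)

θ=102°: -1.36 -2.03
θ=242°: -1.34 -3.99
θ=271°: -0.49 -4.18
θ=282°: -0.19 -4.18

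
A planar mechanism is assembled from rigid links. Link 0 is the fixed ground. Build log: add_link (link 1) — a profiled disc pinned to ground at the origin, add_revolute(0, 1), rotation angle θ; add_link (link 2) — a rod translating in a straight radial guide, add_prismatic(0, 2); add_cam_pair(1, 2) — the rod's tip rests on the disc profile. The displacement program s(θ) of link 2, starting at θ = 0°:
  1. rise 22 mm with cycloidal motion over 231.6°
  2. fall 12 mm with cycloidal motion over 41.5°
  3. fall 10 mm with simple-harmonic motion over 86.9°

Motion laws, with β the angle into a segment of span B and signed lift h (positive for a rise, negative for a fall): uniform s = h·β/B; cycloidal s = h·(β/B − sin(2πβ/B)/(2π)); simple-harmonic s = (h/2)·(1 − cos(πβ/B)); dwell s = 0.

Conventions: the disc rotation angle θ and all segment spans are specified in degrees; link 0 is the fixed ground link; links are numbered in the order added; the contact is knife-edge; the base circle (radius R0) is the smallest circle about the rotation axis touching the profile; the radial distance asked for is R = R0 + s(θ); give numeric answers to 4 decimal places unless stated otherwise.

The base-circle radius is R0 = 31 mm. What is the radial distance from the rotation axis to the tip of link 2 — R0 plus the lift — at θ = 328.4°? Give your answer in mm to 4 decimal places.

seg 1 [0°–231.6°] cycloidal, h=22: full span → s += 22 → s = 22.0000
seg 2 [231.6°–273.1°] cycloidal, h=-12: full span → s += -12 → s = 10.0000
seg 3 [273.1°–360°] simple-harmonic, h=-10: θ=328.4° here. β=55.3, B=86.9. -10/2·(1 − cos(π·0.6364)) = -7.0771 → s = 2.9229
R = R0 + s = 31 + 2.9229 = 33.9229

33.9229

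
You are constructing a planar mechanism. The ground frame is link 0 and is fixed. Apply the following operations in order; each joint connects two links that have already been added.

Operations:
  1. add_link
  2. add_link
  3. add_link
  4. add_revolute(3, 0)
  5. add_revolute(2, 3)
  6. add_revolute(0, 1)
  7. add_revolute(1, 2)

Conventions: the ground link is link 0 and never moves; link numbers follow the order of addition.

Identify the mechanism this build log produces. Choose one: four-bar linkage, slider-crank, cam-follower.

links: 4 (incl. ground); joints: 4 revolute, 0 prismatic, 0 higher (cam) pair, forming one closed loop
4 links in a single 4R loop → four-bar linkage

four-bar linkage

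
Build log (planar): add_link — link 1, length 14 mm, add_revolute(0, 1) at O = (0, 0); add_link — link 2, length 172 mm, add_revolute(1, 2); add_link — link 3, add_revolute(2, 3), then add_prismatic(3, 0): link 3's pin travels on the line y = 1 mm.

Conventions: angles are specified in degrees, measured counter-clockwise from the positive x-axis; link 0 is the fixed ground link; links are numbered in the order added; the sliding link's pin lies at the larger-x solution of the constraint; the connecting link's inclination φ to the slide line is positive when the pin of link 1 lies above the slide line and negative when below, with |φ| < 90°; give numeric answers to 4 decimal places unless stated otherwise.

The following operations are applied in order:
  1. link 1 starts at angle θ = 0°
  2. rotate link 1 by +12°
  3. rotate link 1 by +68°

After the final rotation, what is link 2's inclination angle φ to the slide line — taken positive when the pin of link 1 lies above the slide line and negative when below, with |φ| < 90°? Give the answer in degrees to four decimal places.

geometry: r = 14 mm, L = 172 mm, e = 1 mm; θ starts at 0°
rotate link 1 by +12°: θ ← 0° +12° = 12°
rotate link 1 by +68°: θ ← 12° +68° = 80°
h = r sin θ − e = 13.787309 − 1 = 12.787309
sin φ = h / L = 12.787309 / 172 = 0.07434482
φ = arcsin(0.07434482) = 4.263578°

4.2636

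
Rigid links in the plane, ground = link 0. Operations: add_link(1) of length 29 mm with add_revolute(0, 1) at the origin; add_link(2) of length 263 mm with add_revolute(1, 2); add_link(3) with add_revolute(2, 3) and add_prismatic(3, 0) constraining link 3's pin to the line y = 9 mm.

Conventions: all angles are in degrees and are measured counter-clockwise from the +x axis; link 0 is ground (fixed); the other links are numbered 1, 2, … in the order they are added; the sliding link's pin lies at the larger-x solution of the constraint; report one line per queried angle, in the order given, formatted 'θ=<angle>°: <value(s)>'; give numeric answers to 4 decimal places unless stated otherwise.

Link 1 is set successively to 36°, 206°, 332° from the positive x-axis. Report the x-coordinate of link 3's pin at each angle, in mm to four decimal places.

geometry: r = 29 mm, L = 263 mm, e = 9 mm
θ=36°: crank pin P = (r cos θ, r sin θ) = (23.461493, 17.045772)
θ=36°: h = r sin θ − e = 17.045772 − 9 = 8.045772
θ=36°: x = r cos θ + √(L² − h²) = 23.461493 + 262.876902 = 286.338395
θ=206°: crank pin P = (r cos θ, r sin θ) = (-26.065027, -12.712763)
θ=206°: h = r sin θ − e = -12.712763 − 9 = -21.712763
θ=206°: x = r cos θ + √(L² − h²) = -26.065027 + 262.102186 = 236.037159
θ=332°: crank pin P = (r cos θ, r sin θ) = (25.605480, -13.614675)
θ=332°: h = r sin θ − e = -13.614675 − 9 = -22.614675
θ=332°: x = r cos θ + √(L² − h²) = 25.605480 + 262.025908 = 287.631388

θ=36°: 286.3384
θ=206°: 236.0372
θ=332°: 287.6314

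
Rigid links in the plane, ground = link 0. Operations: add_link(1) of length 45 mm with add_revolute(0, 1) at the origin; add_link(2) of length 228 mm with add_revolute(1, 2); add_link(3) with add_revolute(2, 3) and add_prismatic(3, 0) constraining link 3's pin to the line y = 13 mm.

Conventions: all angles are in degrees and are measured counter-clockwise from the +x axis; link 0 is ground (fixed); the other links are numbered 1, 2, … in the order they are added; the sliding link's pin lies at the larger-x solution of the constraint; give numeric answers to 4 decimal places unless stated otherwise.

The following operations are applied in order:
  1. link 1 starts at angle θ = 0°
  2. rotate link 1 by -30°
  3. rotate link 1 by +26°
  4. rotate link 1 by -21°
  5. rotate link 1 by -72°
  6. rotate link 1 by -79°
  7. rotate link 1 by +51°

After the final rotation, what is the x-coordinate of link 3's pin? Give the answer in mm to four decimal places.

geometry: r = 45 mm, L = 228 mm, e = 13 mm; θ starts at 0°
rotate link 1 by -30°: θ ← 0° -30° = -30°
rotate link 1 by +26°: θ ← -30° +26° = -4°
rotate link 1 by -21°: θ ← -4° -21° = -25°
rotate link 1 by -72°: θ ← -25° -72° = -97°
rotate link 1 by -79°: θ ← -97° -79° = -176°
rotate link 1 by +51°: θ ← -176° +51° = -125°
crank pin P = (r cos θ, r sin θ) = (-25.810940, -36.861842)
h = r sin θ − e = -36.861842 − 13 = -49.861842
x = r cos θ + √(L² − h²) = -25.810940 + 222.481003 = 196.670063

196.6701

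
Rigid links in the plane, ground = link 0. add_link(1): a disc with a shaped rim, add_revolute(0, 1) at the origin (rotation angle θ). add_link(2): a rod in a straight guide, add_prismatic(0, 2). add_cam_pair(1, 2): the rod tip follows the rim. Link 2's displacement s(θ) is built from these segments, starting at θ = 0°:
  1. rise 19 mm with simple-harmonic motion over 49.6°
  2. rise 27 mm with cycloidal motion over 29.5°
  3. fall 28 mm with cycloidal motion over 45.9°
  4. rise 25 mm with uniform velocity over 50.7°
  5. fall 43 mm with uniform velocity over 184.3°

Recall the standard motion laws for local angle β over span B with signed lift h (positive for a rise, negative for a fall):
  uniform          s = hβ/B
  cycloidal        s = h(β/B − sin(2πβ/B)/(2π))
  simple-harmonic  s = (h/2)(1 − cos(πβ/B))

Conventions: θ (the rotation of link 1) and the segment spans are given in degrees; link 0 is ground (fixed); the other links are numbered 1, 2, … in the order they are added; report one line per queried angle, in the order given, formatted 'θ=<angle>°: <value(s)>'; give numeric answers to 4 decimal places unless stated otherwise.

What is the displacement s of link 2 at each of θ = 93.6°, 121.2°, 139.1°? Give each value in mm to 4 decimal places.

segment 1 (0° to 49.6°, simple-harmonic, h = 19) is passed completely: s = 0.0000 + (19) = 19.0000
segment 2 (49.6° to 79.1°, cycloidal, h = 27) is passed completely: s = 19.0000 + (27) = 46.0000
θ = 93.6° falls in segment 3 (79.1° to 125°, cycloidal, h = -28): β = 93.6 − 79.1 = 14.5°, B = 45.9°; Δs = -28·(0.3159 − sin(2π·0.3159)/(2π)) = -4.7656; s = 46.0000 − 4.7656 = 41.2344
θ = 121.2° falls in segment 3 (79.1° to 125°, cycloidal, h = -28): β = 121.2 − 79.1 = 42.1°, B = 45.9°; Δs = -28·(0.9172 − sin(2π·0.9172)/(2π)) = -27.8969; s = 46.0000 − 27.8969 = 18.1031
segment 3 (79.1° to 125°, cycloidal, h = -28) is passed completely: s = 46.0000 + (-28) = 18.0000
θ = 139.1° falls in segment 4 (125° to 175.7°, uniform, h = 25): β = 139.1 − 125 = 14.1°, B = 50.7°; Δs = 25·14.1/50.7 = 6.9527; s = 18.0000 + 6.9527 = 24.9527

θ=93.6°: 41.2344
θ=121.2°: 18.1031
θ=139.1°: 24.9527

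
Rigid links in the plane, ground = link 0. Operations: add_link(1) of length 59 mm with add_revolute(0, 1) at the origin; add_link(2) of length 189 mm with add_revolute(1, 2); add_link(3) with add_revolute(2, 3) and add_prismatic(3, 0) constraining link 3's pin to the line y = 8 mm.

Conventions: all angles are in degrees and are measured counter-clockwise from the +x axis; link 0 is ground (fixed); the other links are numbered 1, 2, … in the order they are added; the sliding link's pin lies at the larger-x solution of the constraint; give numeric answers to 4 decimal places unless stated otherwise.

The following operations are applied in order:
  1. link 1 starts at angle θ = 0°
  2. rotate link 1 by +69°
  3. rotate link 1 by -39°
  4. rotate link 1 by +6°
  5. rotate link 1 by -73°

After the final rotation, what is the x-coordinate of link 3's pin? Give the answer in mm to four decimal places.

geometry: r = 59 mm, L = 189 mm, e = 8 mm; θ starts at 0°
rotate link 1 by +69°: θ ← 0° +69° = 69°
rotate link 1 by -39°: θ ← 69° -39° = 30°
rotate link 1 by +6°: θ ← 30° +6° = 36°
rotate link 1 by -73°: θ ← 36° -73° = -37°
crank pin P = (r cos θ, r sin θ) = (47.119495, -35.507086)
h = r sin θ − e = -35.507086 − 8 = -43.507086
x = r cos θ + √(L² − h²) = 47.119495 + 183.924260 = 231.043755

231.0438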